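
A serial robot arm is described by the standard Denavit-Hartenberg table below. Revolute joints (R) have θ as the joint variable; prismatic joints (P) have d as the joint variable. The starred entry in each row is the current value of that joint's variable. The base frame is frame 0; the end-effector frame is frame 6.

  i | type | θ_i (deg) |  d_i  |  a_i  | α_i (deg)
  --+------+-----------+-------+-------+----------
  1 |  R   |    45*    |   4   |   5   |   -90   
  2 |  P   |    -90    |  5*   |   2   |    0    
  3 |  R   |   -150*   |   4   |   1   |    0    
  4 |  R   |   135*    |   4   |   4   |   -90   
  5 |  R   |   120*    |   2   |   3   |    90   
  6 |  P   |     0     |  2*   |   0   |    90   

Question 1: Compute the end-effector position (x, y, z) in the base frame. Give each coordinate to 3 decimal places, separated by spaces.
-2.875 10.422 9.739

after link 1: o_1 = (3.5355, 3.5355, 4.0000)
after link 2: o_2 = (0.0000, 7.0711, 6.0000)
after link 3: o_3 = (-3.1820, 9.5459, 5.1340)
after link 4: o_4 = (-6.7425, 11.6423, 8.9977)
after link 5: o_5 = (-3.2648, 11.4457, 8.0664)
after link 6: o_6 = (-2.8747, 10.4217, 9.7395)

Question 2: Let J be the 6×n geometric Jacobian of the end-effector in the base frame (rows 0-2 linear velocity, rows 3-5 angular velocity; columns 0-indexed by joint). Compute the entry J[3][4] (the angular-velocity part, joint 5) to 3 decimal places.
0.683

axis z_4 = (0.6830,0.6830,0.2588); lever o_n−o_4 = (3.8678,-1.2207,0.7418)
cross product → J_v[:, 4] = (0.8226,0.4944,-3.4755)
J_ω[:, 4] = z_4
entry J[3][4] = 0.6830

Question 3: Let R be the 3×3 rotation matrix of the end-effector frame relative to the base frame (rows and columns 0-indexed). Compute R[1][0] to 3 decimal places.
-0.521

End-effector x-axis (col 0 of R) = (0.7039,-0.5209,-0.4830)
R[1][0] = -0.5209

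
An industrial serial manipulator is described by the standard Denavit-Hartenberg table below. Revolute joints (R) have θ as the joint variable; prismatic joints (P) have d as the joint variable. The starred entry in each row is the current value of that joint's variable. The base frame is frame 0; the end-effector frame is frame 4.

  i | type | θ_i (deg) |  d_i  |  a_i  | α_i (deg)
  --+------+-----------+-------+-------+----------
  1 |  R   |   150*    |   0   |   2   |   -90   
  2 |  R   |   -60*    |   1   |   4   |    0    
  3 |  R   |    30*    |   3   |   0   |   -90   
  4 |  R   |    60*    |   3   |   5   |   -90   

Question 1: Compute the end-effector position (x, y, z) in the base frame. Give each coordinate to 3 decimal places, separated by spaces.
-6.473 4.118 2.116

after link 1: o_1 = (-1.7321, 1.0000, 0.0000)
after link 2: o_2 = (-3.9641, 1.1340, 3.4641)
after link 3: o_3 = (-5.4641, -1.4641, 3.4641)
after link 4: o_4 = (-6.4731, 4.1184, 2.1160)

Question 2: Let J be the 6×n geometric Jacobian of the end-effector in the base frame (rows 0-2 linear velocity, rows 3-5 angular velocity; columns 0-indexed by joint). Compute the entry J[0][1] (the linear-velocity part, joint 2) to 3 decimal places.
axis z_1 = (-0.5000,-0.8660,0.0000); lever o_n−o_1 = (-4.7410,3.1184,2.1160)
cross product → J_v[:, 1] = (-1.8325,1.0580,-5.6651)
J_ω[:, 1] = z_1
entry J[0][1] = -1.8325

-1.833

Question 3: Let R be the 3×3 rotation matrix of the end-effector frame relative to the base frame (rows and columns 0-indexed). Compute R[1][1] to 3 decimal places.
-0.250

End-effector y-axis (col 1 of R) = (0.4330,-0.2500,0.8660)
R[1][1] = -0.2500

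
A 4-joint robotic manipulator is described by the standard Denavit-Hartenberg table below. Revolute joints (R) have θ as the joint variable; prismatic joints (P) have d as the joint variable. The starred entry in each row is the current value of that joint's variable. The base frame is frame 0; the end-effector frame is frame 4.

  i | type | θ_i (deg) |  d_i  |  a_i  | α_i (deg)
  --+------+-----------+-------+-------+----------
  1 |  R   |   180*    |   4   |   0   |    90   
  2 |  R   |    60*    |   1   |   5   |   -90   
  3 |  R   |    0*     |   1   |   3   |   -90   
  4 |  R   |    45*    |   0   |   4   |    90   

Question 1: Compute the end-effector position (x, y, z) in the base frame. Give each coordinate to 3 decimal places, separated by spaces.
-6.998 1.000 12.463

after link 1: o_1 = (0.0000, 0.0000, 4.0000)
after link 2: o_2 = (-2.5000, 1.0000, 8.3301)
after link 3: o_3 = (-3.1340, 1.0000, 11.4282)
after link 4: o_4 = (-6.9977, 1.0000, 12.4635)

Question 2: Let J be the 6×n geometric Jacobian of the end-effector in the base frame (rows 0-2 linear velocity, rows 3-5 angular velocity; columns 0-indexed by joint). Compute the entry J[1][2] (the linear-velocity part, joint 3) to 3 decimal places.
-5.828

axis z_2 = (0.8660,-0.0000,0.5000); lever o_n−o_2 = (-4.4977,0.0000,4.1334)
cross product → J_v[:, 2] = (-0.0000,-5.8284,-0.0000)
J_ω[:, 2] = z_2
entry J[1][2] = -5.8284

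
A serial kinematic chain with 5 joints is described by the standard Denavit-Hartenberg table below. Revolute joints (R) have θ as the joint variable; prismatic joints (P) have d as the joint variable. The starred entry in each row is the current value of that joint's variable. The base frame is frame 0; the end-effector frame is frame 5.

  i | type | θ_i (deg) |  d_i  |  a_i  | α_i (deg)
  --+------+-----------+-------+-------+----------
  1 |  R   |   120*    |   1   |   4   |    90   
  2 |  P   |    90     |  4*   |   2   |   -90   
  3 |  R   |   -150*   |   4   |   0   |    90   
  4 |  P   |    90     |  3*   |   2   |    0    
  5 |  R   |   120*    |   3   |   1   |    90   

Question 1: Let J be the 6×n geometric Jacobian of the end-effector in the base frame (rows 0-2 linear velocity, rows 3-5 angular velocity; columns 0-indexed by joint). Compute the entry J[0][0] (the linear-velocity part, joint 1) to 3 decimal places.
axis z_0 = ẑ; lever o_n−o_0 = (-0.6609,-2.1136,0.7500)
cross product → J_v[:, 0] = (2.1136,-0.6609,0.0000)
J_ω[:, 0] = z_0
entry J[0][0] = 2.1136

2.114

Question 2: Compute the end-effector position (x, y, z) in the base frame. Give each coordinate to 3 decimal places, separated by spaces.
after link 1: o_1 = (-2.0000, 3.4641, 1.0000)
after link 2: o_2 = (1.4641, 5.4641, 3.0000)
after link 3: o_3 = (3.4641, 2.0000, 3.0000)
after link 4: o_4 = (2.2141, -1.0311, 1.5000)
after link 5: o_5 = (-0.6609, -2.1136, 0.7500)

-0.661 -2.114 0.750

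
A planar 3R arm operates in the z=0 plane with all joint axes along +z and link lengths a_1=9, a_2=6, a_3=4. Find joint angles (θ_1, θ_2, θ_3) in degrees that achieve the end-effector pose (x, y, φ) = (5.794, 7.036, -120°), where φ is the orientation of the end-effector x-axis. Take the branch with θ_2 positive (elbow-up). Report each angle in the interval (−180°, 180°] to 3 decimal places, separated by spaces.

30.001 60.001 149.998

wrist centre = target − a_3·(cos φ, sin φ) = (7.7940, 10.5001)
cos θ_2 = (170.9986−9²−6²)/(2·9·6) = 0.5000; θ_2 = 60.0009° (elbow-up)
β = atan2(10.5001,7.7940) = 53.4143°; ψ = atan2(5.1962,11.9999) = 23.4135°
θ_1 = β − ψ = 30.0007°
θ_3 = φ − θ_1 − θ_2 = 149.9984° (wrapped to (-180°,180°])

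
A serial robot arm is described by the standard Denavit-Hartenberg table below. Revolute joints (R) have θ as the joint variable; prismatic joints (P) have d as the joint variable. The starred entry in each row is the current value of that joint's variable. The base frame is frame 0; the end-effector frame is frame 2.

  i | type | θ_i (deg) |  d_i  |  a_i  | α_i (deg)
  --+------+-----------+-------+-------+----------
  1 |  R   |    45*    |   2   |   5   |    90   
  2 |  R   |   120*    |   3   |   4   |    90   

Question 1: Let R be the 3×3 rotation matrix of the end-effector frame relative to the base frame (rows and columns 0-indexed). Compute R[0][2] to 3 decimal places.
End-effector z-axis (col 2 of R) = (0.6124,0.6124,0.5000)
R[0][2] = 0.6124

0.612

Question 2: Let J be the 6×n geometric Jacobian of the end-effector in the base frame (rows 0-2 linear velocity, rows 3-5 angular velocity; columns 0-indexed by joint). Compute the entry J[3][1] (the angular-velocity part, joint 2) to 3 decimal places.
axis z_1 = (0.7071,-0.7071,0.0000); lever o_n−o_1 = (0.7071,-3.5355,3.4641)
cross product → J_v[:, 1] = (-2.4495,-2.4495,-2.0000)
J_ω[:, 1] = z_1
entry J[3][1] = 0.7071

0.707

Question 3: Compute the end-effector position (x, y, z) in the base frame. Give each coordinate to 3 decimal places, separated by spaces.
after link 1: o_1 = (3.5355, 3.5355, 2.0000)
after link 2: o_2 = (4.2426, 0.0000, 5.4641)

4.243 0.000 5.464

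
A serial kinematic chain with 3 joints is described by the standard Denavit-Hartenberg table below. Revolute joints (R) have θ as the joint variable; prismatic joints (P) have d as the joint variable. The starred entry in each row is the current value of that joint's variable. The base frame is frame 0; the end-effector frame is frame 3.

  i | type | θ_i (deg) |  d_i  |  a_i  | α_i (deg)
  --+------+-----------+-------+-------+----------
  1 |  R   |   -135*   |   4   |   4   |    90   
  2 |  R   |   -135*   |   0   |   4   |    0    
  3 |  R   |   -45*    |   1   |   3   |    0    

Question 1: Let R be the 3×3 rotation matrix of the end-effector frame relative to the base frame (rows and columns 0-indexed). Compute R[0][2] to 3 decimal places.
End-effector z-axis (col 2 of R) = (-0.7071,0.7071,0.0000)
R[0][2] = -0.7071

-0.707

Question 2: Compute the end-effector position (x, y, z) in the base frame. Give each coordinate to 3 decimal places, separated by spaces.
after link 1: o_1 = (-2.8284, -2.8284, 4.0000)
after link 2: o_2 = (-0.8284, -0.8284, 1.1716)
after link 3: o_3 = (0.5858, 2.0000, 1.1716)

0.586 2.000 1.172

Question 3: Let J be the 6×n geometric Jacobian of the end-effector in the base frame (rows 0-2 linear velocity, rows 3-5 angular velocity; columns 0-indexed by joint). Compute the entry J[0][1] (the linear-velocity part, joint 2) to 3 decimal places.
axis z_1 = (-0.7071,0.7071,0.0000); lever o_n−o_1 = (3.4142,4.8284,-2.8284)
cross product → J_v[:, 1] = (-2.0000,-2.0000,-5.8284)
J_ω[:, 1] = z_1
entry J[0][1] = -2.0000

-2.000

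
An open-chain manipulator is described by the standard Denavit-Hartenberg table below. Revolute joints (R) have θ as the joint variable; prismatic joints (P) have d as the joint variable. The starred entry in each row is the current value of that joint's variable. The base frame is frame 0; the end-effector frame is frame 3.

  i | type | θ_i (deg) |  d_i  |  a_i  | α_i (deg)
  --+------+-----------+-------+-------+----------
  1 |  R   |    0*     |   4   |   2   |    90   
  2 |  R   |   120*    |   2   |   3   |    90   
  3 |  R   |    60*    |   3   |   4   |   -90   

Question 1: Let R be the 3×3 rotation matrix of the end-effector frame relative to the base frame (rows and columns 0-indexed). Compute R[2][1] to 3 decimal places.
-0.500

End-effector y-axis (col 1 of R) = (-0.8660,0.0000,-0.5000)
R[2][1] = -0.5000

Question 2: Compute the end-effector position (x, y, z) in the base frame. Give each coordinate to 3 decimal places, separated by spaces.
after link 1: o_1 = (2.0000, 0.0000, 4.0000)
after link 2: o_2 = (0.5000, -2.0000, 6.5981)
after link 3: o_3 = (2.0981, -5.4641, 9.8301)

2.098 -5.464 9.830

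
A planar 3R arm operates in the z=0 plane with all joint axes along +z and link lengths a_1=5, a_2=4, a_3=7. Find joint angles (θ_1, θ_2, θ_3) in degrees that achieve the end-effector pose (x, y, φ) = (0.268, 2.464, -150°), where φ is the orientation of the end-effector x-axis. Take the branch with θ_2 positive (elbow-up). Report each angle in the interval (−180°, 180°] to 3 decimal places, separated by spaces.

29.999 30.002 150.000

wrist centre = target − a_3·(cos φ, sin φ) = (6.3302, 5.9640)
cos θ_2 = (75.6404−5²−4²)/(2·5·4) = 0.8660; θ_2 = 30.0016° (elbow-up)
β = atan2(5.9640,6.3302) = 43.2940°; ψ = atan2(2.0001,8.4640) = 13.2954°
θ_1 = β − ψ = 29.9986°
θ_3 = φ − θ_1 − θ_2 = 149.9998° (wrapped to (-180°,180°])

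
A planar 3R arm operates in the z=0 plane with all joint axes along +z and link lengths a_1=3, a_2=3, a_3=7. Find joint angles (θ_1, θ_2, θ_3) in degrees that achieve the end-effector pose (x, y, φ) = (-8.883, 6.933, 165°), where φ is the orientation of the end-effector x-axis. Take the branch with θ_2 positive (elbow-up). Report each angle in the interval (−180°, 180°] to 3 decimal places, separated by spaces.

90.003 44.999 29.999

wrist centre = target − a_3·(cos φ, sin φ) = (-2.1215, 5.1213)
cos θ_2 = (30.7282−3²−3²)/(2·3·3) = 0.7071; θ_2 = 44.9987° (elbow-up)
β = atan2(5.1213,-2.1215) = 112.5021°; ψ = atan2(2.1213,5.1214) = 22.4993°
θ_1 = β − ψ = 90.0028°
θ_3 = φ − θ_1 − θ_2 = 29.9986° (wrapped to (-180°,180°])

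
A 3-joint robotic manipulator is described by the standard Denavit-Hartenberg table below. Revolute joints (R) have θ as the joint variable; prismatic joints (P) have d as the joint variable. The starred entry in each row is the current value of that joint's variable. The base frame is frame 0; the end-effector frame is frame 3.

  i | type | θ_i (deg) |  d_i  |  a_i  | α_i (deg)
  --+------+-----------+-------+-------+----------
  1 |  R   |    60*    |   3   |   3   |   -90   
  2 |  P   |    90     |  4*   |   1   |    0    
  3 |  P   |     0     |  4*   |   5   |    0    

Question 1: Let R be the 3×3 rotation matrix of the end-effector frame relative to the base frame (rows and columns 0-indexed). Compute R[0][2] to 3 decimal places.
End-effector z-axis (col 2 of R) = (-0.8660,0.5000,0.0000)
R[0][2] = -0.8660

-0.866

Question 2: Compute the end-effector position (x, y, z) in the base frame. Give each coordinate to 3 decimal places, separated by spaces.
after link 1: o_1 = (1.5000, 2.5981, 3.0000)
after link 2: o_2 = (-1.9641, 4.5981, 2.0000)
after link 3: o_3 = (-5.4282, 6.5981, -3.0000)

-5.428 6.598 -3.000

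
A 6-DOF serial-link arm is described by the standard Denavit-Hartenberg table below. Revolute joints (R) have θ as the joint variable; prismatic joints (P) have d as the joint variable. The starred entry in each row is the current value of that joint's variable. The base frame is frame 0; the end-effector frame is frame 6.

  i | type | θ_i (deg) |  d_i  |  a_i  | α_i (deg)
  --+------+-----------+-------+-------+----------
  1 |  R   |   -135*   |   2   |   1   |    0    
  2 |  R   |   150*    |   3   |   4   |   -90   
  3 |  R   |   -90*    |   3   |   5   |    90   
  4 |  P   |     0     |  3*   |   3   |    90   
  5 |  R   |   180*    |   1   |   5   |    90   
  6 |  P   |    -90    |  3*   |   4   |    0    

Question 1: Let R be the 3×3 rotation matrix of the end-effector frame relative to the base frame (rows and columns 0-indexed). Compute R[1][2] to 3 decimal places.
End-effector z-axis (col 2 of R) = (-0.9659,-0.2588,0.0000)
R[1][2] = -0.2588

-0.259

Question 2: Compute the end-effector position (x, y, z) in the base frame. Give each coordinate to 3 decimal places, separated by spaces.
-4.192 4.571 8.000

after link 1: o_1 = (-0.7071, -0.7071, 2.0000)
after link 2: o_2 = (3.1566, 0.3282, 5.0000)
after link 3: o_3 = (2.3801, 3.2259, 10.0000)
after link 4: o_4 = (-0.5176, 2.4495, 13.0000)
after link 5: o_5 = (-0.2588, 1.4836, 8.0000)
after link 6: o_6 = (-4.1919, 4.5708, 8.0000)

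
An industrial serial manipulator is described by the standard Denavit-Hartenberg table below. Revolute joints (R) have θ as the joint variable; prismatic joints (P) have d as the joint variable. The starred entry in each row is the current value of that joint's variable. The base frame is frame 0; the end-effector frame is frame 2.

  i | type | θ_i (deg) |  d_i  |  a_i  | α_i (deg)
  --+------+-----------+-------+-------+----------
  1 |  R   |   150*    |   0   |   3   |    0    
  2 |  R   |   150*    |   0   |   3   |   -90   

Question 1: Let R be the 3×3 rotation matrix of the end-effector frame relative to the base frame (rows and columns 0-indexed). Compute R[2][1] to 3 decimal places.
-1.000

End-effector y-axis (col 1 of R) = (0.0000,0.0000,-1.0000)
R[2][1] = -1.0000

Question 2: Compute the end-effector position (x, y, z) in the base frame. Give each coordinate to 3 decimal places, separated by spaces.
-1.098 -1.098 0.000

after link 1: o_1 = (-2.5981, 1.5000, 0.0000)
after link 2: o_2 = (-1.0981, -1.0981, 0.0000)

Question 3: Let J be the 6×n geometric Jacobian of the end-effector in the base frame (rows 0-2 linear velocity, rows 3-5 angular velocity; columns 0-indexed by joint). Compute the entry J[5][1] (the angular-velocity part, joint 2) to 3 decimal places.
axis z_1 = (0.0000,0.0000,1.0000); lever o_n−o_1 = (1.5000,-2.5981,0.0000)
cross product → J_v[:, 1] = (2.5981,1.5000,-0.0000)
J_ω[:, 1] = z_1
entry J[5][1] = 1.0000

1.000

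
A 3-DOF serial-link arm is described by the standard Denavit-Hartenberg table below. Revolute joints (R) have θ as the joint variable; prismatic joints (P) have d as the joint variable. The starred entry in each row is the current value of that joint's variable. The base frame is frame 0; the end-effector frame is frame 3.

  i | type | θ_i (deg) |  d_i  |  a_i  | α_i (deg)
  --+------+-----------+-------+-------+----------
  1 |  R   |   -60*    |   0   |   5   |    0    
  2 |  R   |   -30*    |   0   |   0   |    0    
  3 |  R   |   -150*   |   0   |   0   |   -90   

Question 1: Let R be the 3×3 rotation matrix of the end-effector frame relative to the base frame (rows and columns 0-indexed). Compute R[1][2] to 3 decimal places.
-0.500

End-effector z-axis (col 2 of R) = (-0.8660,-0.5000,0.0000)
R[1][2] = -0.5000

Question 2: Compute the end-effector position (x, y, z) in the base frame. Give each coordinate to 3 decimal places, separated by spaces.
after link 1: o_1 = (2.5000, -4.3301, 0.0000)
after link 2: o_2 = (2.5000, -4.3301, 0.0000)
after link 3: o_3 = (2.5000, -4.3301, 0.0000)

2.500 -4.330 0.000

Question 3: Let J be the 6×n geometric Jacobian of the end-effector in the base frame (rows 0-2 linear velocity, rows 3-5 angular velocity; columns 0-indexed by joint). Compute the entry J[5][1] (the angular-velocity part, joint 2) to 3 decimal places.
axis z_1 = (0.0000,0.0000,1.0000); lever o_n−o_1 = (0.0000,0.0000,0.0000)
cross product → J_v[:, 1] = (0.0000,0.0000,0.0000)
J_ω[:, 1] = z_1
entry J[5][1] = 1.0000

1.000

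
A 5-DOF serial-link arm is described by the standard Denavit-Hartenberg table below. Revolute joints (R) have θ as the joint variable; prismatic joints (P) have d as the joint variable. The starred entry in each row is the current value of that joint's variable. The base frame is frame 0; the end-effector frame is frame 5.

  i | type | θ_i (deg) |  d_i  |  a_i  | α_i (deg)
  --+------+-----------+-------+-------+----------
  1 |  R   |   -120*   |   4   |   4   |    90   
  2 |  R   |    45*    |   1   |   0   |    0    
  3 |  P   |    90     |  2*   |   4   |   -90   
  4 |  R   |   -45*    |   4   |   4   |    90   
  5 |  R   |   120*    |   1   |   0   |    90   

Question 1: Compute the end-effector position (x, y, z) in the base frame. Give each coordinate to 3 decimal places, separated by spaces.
-4.082 6.002 5.500

after link 1: o_1 = (-2.0000, -3.4641, 4.0000)
after link 2: o_2 = (-2.8660, -2.9641, 4.0000)
after link 3: o_3 = (-3.1839, 0.4854, 6.8284)
after link 4: o_4 = (-3.2191, 6.0811, 6.0000)
after link 5: o_5 = (-4.0815, 6.0017, 5.5000)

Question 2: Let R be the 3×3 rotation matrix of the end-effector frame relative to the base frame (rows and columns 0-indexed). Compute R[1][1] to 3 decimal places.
End-effector y-axis (col 1 of R) = (-0.8624,-0.0795,-0.5000)
R[1][1] = -0.0795

-0.079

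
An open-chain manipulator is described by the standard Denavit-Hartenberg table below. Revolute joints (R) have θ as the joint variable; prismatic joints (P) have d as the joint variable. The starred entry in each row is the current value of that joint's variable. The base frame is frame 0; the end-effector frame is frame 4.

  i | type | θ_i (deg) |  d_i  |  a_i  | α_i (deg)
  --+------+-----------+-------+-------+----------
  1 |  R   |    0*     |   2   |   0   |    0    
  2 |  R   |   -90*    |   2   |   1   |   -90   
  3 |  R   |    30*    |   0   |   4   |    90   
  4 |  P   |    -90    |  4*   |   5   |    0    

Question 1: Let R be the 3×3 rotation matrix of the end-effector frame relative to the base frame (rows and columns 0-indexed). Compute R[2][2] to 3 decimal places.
0.866

End-effector z-axis (col 2 of R) = (0.0000,-0.5000,0.8660)
R[2][2] = 0.8660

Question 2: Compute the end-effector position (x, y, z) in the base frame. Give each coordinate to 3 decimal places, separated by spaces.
after link 1: o_1 = (0.0000, 0.0000, 2.0000)
after link 2: o_2 = (0.0000, -1.0000, 4.0000)
after link 3: o_3 = (0.0000, -4.4641, 2.0000)
after link 4: o_4 = (-5.0000, -6.4641, 5.4641)

-5.000 -6.464 5.464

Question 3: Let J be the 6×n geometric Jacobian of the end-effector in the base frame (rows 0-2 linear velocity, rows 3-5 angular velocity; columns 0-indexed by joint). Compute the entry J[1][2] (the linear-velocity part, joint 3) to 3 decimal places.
-1.464

axis z_2 = (1.0000,0.0000,0.0000); lever o_n−o_2 = (-5.0000,-5.4641,1.4641)
cross product → J_v[:, 2] = (0.0000,-1.4641,-5.4641)
J_ω[:, 2] = z_2
entry J[1][2] = -1.4641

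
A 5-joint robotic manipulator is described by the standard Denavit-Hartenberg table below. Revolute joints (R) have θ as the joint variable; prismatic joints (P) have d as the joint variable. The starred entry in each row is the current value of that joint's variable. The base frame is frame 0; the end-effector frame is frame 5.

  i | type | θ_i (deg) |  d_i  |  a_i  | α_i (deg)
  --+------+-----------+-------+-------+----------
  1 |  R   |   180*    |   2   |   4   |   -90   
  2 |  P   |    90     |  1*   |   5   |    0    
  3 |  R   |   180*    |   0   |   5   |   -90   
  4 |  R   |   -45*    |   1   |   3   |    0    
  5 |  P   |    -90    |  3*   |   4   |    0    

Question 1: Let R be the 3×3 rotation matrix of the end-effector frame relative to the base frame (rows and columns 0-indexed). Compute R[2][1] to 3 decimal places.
End-effector y-axis (col 1 of R) = (0.0000,-0.7071,0.7071)
R[2][1] = 0.7071

0.707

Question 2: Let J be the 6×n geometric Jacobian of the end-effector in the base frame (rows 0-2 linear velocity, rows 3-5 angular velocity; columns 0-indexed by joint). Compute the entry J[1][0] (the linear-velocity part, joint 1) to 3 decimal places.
-8.000

axis z_0 = ẑ; lever o_n−o_0 = (-8.0000,-5.9497,1.2929)
cross product → J_v[:, 0] = (5.9497,-8.0000,0.0000)
J_ω[:, 0] = z_0
entry J[1][0] = -8.0000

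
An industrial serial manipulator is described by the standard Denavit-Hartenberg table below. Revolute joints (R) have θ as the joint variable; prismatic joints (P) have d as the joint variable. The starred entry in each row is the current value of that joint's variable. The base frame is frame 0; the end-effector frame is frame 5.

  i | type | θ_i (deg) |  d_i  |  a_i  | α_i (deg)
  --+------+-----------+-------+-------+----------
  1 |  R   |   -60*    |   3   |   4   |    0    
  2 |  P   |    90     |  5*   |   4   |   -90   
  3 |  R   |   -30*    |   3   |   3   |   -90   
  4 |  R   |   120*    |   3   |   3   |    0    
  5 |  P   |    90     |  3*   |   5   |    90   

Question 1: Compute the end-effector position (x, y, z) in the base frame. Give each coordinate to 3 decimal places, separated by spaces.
4.489 1.324 1.389

after link 1: o_1 = (2.0000, -3.4641, 3.0000)
after link 2: o_2 = (5.4641, -1.4641, 8.0000)
after link 3: o_3 = (6.2141, 2.4330, 9.5000)
after link 4: o_4 = (7.6872, 0.2835, 6.1519)
after link 5: o_5 = (4.4886, 1.3236, 1.3888)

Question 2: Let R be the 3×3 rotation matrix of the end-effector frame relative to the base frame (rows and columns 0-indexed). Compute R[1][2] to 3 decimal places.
-0.967

End-effector z-axis (col 2 of R) = (0.0580,-0.9665,-0.2500)
R[1][2] = -0.9665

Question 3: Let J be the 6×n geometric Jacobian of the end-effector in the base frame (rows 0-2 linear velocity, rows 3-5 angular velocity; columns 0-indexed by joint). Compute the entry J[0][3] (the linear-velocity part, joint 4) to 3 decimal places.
-2.989

axis z_3 = (0.4330,0.2500,-0.8660); lever o_n−o_3 = (-1.7255,-1.1095,-8.1112)
cross product → J_v[:, 3] = (-2.9886,5.0066,-0.0490)
J_ω[:, 3] = z_3
entry J[0][3] = -2.9886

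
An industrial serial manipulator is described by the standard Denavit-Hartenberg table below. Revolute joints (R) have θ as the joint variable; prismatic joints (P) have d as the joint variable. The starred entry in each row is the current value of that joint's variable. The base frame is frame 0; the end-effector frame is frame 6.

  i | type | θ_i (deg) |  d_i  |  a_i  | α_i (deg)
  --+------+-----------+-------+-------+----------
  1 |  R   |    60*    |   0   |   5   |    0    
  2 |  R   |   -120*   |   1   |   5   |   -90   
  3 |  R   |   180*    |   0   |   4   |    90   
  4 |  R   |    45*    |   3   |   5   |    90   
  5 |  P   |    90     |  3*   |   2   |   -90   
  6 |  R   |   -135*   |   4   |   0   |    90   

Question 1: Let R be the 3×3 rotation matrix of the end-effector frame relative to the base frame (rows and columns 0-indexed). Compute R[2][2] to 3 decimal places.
End-effector z-axis (col 2 of R) = (0.6830,-0.1830,0.7071)
R[2][2] = 0.7071

0.707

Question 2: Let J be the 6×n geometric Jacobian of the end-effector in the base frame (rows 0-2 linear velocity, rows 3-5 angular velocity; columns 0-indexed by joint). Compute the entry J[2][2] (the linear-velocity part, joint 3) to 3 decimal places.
6.828

axis z_2 = (0.8660,0.5000,0.0000); lever o_n−o_2 = (-4.6390,5.2065,-5.0000)
cross product → J_v[:, 2] = (-2.5000,4.3301,6.8284)
J_ω[:, 2] = z_2
entry J[2][2] = 6.8284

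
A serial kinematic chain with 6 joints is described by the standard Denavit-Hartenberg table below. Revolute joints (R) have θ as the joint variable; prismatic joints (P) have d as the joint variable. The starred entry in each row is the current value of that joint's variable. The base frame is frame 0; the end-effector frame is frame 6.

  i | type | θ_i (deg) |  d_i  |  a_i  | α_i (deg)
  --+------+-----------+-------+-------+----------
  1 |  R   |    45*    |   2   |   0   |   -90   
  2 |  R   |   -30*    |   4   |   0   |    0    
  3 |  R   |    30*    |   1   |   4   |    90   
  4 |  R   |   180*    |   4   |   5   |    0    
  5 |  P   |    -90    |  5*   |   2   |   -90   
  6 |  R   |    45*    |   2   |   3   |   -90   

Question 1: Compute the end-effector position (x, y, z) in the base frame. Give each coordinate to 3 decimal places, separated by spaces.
after link 1: o_1 = (0.0000, 0.0000, 2.0000)
after link 2: o_2 = (-2.8284, 2.8284, 2.0000)
after link 3: o_3 = (-0.7071, 6.3640, 2.0000)
after link 4: o_4 = (-4.2426, 2.8284, 6.0000)
after link 5: o_5 = (-5.6569, 4.2426, 11.0000)
after link 6: o_6 = (-8.5711, 4.3284, 8.8787)

-8.571 4.328 8.879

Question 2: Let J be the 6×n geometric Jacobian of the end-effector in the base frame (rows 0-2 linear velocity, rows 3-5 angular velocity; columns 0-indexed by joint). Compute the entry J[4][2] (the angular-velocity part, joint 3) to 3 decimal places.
0.707

axis z_2 = (-0.7071,0.7071,0.0000); lever o_n−o_2 = (-5.7426,1.5000,6.8787)
cross product → J_v[:, 2] = (4.8640,4.8640,3.0000)
J_ω[:, 2] = z_2
entry J[4][2] = 0.7071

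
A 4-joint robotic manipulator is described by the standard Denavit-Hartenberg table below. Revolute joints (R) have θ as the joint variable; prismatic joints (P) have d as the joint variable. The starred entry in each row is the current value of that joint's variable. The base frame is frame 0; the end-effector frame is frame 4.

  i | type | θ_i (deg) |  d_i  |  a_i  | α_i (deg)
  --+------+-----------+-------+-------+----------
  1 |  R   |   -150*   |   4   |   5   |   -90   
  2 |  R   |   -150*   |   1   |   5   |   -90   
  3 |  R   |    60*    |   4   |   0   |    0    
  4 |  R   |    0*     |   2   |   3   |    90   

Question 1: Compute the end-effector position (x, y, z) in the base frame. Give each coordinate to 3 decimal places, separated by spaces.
after link 1: o_1 = (-4.3301, -2.5000, 4.0000)
after link 2: o_2 = (-0.0801, -1.2010, 6.5000)
after link 3: o_3 = (-1.8122, -2.2010, 9.9641)
after link 4: o_4 = (-2.8522, 0.1986, 12.4462)

-2.852 0.199 12.446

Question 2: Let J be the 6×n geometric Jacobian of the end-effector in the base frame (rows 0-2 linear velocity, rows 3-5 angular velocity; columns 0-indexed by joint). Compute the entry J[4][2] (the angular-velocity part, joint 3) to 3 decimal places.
-0.250

axis z_2 = (-0.4330,-0.2500,0.8660); lever o_n−o_2 = (-2.7721,1.3995,5.9462)
cross product → J_v[:, 2] = (-2.6986,0.1740,-1.2990)
J_ω[:, 2] = z_2
entry J[4][2] = -0.2500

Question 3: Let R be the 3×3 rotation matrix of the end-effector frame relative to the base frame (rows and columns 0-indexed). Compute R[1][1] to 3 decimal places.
-0.250

End-effector y-axis (col 1 of R) = (-0.4330,-0.2500,0.8660)
R[1][1] = -0.2500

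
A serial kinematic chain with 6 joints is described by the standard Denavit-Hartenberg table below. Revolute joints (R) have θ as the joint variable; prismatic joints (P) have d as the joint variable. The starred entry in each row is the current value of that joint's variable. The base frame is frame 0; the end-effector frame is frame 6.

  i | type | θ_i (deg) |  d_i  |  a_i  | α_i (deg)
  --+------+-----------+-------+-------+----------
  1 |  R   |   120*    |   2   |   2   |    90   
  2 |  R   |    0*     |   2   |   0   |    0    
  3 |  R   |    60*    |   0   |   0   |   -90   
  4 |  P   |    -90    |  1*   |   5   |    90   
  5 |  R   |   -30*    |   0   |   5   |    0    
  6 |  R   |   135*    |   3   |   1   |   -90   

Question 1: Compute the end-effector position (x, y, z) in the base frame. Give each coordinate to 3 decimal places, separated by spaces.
9.107 6.369 -0.865

after link 1: o_1 = (-1.0000, 1.7321, 2.0000)
after link 2: o_2 = (0.7321, 2.7321, 2.0000)
after link 3: o_3 = (0.7321, 2.7321, 2.0000)
after link 4: o_4 = (5.4952, 4.4821, 2.5000)
after link 5: o_5 = (8.1627, 8.5221, 1.2500)
after link 6: o_6 = (9.1068, 6.3692, -0.8651)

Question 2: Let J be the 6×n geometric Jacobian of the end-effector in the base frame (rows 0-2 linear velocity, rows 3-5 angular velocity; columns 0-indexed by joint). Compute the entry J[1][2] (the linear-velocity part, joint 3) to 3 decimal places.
axis z_2 = (0.8660,0.5000,0.0000); lever o_n−o_2 = (8.3747,3.6372,-2.8651)
cross product → J_v[:, 2] = (-1.4326,2.4813,-1.0375)
J_ω[:, 2] = z_2
entry J[1][2] = 2.4813

2.481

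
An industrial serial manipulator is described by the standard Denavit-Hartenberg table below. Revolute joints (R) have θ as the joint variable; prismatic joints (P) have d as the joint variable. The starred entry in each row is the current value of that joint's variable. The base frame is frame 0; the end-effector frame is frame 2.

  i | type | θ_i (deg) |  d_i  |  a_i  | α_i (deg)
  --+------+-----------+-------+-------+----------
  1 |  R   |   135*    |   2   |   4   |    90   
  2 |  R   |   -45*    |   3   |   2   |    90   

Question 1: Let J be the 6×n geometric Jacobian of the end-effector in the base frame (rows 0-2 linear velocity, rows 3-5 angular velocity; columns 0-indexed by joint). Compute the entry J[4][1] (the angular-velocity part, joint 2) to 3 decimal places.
axis z_1 = (0.7071,0.7071,0.0000); lever o_n−o_1 = (1.1213,3.1213,-1.4142)
cross product → J_v[:, 1] = (-1.0000,1.0000,1.4142)
J_ω[:, 1] = z_1
entry J[4][1] = 0.7071

0.707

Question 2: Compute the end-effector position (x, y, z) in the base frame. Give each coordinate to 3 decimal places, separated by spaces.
-1.707 5.950 0.586

after link 1: o_1 = (-2.8284, 2.8284, 2.0000)
after link 2: o_2 = (-1.7071, 5.9497, 0.5858)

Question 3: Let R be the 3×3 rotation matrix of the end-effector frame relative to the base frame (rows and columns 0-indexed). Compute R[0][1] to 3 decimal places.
End-effector y-axis (col 1 of R) = (0.7071,0.7071,0.0000)
R[0][1] = 0.7071

0.707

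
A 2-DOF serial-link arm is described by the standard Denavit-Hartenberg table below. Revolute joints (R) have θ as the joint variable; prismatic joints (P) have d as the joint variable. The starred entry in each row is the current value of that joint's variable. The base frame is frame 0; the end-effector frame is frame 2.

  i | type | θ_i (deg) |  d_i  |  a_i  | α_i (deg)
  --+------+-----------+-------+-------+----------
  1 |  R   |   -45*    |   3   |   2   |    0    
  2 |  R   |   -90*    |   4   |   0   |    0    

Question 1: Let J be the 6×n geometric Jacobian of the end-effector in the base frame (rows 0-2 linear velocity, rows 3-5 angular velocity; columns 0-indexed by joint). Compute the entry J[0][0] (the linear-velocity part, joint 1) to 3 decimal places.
1.414

axis z_0 = ẑ; lever o_n−o_0 = (1.4142,-1.4142,7.0000)
cross product → J_v[:, 0] = (1.4142,1.4142,-0.0000)
J_ω[:, 0] = z_0
entry J[0][0] = 1.4142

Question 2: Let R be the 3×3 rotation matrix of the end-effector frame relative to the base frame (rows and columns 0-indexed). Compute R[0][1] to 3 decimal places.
End-effector y-axis (col 1 of R) = (0.7071,-0.7071,0.0000)
R[0][1] = 0.7071

0.707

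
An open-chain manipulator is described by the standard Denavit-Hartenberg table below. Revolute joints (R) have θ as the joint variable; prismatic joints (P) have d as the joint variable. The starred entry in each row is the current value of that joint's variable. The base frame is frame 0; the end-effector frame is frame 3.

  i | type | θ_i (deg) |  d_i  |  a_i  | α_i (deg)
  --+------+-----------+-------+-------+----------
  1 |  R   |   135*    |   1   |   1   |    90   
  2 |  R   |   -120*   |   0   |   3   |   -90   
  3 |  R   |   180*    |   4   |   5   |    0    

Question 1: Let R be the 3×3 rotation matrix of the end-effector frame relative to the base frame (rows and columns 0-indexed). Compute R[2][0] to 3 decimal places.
End-effector x-axis (col 0 of R) = (-0.3536,0.3536,0.8660)
R[2][0] = 0.8660

0.866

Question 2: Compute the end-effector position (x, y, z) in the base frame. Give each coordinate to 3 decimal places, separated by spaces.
-3.864 3.864 0.732

after link 1: o_1 = (-0.7071, 0.7071, 1.0000)
after link 2: o_2 = (0.3536, -0.3536, -1.5981)
after link 3: o_3 = (-3.8637, 3.8637, 0.7321)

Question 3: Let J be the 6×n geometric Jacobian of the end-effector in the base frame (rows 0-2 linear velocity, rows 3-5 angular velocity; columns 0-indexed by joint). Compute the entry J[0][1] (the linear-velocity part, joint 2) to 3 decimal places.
axis z_1 = (0.7071,0.7071,0.0000); lever o_n−o_1 = (-3.1566,3.1566,-0.2679)
cross product → J_v[:, 1] = (-0.1895,0.1895,4.4641)
J_ω[:, 1] = z_1
entry J[0][1] = -0.1895

-0.189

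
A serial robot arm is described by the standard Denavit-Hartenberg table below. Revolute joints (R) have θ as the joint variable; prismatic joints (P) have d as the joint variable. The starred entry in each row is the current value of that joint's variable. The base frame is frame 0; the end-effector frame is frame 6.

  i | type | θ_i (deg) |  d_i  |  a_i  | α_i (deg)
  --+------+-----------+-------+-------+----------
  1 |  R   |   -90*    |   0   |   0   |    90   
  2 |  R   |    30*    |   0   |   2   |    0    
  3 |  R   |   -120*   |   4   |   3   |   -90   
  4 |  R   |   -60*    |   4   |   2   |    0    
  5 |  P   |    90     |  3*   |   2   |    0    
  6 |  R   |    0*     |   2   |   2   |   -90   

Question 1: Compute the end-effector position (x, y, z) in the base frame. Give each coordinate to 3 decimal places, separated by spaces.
after link 1: o_1 = (0.0000, 0.0000, 0.0000)
after link 2: o_2 = (0.0000, -1.7321, 1.0000)
after link 3: o_3 = (-4.0000, -1.7321, -2.0000)
after link 4: o_4 = (-5.7321, -5.7321, -3.0000)
after link 5: o_5 = (-4.7321, -8.7321, -4.7321)
after link 6: o_6 = (-3.7321, -10.7321, -6.4641)

-3.732 -10.732 -6.464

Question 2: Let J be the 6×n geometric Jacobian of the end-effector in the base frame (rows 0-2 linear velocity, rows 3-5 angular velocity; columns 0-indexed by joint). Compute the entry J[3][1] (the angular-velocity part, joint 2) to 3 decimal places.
axis z_1 = (-1.0000,-0.0000,0.0000); lever o_n−o_1 = (-3.7321,-10.7321,-6.4641)
cross product → J_v[:, 1] = (0.0000,-6.4641,10.7321)
J_ω[:, 1] = z_1
entry J[3][1] = -1.0000

-1.000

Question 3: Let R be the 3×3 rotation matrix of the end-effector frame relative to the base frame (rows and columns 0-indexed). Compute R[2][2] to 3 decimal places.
0.500

End-effector z-axis (col 2 of R) = (0.8660,-0.0000,0.5000)
R[2][2] = 0.5000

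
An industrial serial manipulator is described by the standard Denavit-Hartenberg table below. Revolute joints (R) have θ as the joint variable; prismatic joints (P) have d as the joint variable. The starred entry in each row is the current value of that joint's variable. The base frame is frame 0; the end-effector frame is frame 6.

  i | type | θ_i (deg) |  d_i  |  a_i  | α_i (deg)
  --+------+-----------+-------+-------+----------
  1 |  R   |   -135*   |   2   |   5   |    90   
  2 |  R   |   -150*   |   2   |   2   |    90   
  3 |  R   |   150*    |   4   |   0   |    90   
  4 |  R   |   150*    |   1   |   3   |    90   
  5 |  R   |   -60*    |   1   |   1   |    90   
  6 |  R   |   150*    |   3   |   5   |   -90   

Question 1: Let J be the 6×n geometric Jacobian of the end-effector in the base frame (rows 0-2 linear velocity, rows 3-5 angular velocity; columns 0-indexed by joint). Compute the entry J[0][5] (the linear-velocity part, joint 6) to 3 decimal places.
axis z_5 = (-0.6629,-0.7450,0.0748); lever o_n−o_5 = (-5.5163,1.0400,1.5774)
cross product → J_v[:, 5] = (-1.2529,0.6333,-4.7989)
J_ω[:, 5] = z_5
entry J[0][5] = -1.2529

-1.253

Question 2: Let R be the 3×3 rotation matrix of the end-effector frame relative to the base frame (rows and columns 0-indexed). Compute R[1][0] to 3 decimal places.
End-effector x-axis (col 0 of R) = (-0.7055,0.6550,0.2706)
R[1][0] = 0.6550

0.655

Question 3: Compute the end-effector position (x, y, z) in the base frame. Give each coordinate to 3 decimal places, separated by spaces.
after link 1: o_1 = (-3.5355, -3.5355, 2.0000)
after link 2: o_2 = (-3.7250, -0.8966, 1.0000)
after link 3: o_3 = (-2.3108, 0.5176, 4.4641)
after link 4: o_4 = (0.2098, 2.4258, 4.3881)
after link 5: o_5 = (0.8103, 2.0130, 5.6002)
after link 6: o_6 = (-4.7061, 3.0531, 7.1776)

-4.706 3.053 7.178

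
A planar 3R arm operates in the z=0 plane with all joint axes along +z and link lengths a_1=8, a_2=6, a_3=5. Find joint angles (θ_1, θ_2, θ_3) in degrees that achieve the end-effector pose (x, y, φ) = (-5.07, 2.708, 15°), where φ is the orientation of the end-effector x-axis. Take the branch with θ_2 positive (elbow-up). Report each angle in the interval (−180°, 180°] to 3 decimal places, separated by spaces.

135.002 89.999 149.999

wrist centre = target − a_3·(cos φ, sin φ) = (-9.8996, 1.4139)
cos θ_2 = (100.0018−8²−6²)/(2·8·6) = 0.0000; θ_2 = 89.9989° (elbow-up)
β = atan2(1.4139,-9.8996) = 171.8718°; ψ = atan2(6.0000,8.0001) = 36.8695°
θ_1 = β − ψ = 135.0022°
θ_3 = φ − θ_1 − θ_2 = 149.9988° (wrapped to (-180°,180°])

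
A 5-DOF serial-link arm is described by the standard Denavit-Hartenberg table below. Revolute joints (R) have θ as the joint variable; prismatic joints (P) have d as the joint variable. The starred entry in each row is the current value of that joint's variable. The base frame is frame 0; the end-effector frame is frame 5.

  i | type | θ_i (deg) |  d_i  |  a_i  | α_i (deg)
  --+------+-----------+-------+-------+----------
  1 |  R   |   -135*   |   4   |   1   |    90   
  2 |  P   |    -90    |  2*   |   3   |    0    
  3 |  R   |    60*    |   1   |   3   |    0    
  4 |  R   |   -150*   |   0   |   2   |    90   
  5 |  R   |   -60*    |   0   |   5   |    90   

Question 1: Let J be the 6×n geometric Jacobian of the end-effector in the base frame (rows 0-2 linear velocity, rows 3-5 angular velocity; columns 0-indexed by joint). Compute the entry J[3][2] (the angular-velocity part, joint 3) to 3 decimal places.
-0.707

axis z_2 = (-0.7071,0.7071,0.0000); lever o_n−o_2 = (3.6996,-1.0099,-1.5000)
cross product → J_v[:, 2] = (-1.0607,-1.0607,-1.9019)
J_ω[:, 2] = z_2
entry J[3][2] = -0.7071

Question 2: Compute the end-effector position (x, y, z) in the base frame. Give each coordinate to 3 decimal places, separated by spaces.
after link 1: o_1 = (-0.7071, -0.7071, 4.0000)
after link 2: o_2 = (-2.1213, 0.7071, 1.0000)
after link 3: o_3 = (-4.6655, -0.4229, -0.5000)
after link 4: o_4 = (-3.2513, 0.9913, -0.5000)
after link 5: o_5 = (1.5783, -0.3028, -0.5000)

1.578 -0.303 -0.500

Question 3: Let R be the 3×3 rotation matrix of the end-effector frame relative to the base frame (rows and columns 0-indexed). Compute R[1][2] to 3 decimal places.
End-effector z-axis (col 2 of R) = (-0.2588,-0.9659,-0.0000)
R[1][2] = -0.9659

-0.966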